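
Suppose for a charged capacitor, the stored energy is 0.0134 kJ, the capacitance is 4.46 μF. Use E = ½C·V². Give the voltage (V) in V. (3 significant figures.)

2450 V

Rearranging: V = √(2E/C).
E = 0.0134 kJ = 13.40 J; C = 4.46 μF = 4.460×10^-6 F.
V = 2451 V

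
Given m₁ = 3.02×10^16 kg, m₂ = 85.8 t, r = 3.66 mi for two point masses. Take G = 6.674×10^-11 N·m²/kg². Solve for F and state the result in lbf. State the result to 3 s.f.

1120 lbf

From Newton's law of gravitation: F = Gm₁m₂/r².
m₁ = 3.02×10^16 kg; m₂ = 85.8 t = 85800 kg; r = 3.66 mi = 5890 m; G = 6.674×10^-11 N·m²/kg².
F = 4984 N
4984 N × (1 lbf / 4.448 N) = 1121 lbf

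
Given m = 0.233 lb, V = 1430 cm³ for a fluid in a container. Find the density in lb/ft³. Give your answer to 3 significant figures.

4.61 lb/ft³

Directly: ρ = m/V.
m = 0.233 lb = 0.1057 kg; V = 1430 cm³ = 0.001430 m³.
ρ = 73.91 kg/m³
73.91 kg/m³ × (1 lb/ft³ / 16.02 kg/m³) = 4.614 lb/ft³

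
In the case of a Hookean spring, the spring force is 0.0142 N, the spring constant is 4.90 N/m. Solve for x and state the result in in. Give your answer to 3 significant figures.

Solving F = k·x for x: x = F/k.
F = 0.0142 N; k = 4.90 N/m.
x = 0.002898 m
0.002898 m × (1 in / 0.02540 m) = 0.1141 in

0.114 in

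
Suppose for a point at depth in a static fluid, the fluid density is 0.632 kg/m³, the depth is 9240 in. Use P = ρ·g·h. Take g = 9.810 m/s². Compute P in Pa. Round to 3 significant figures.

Directly: P = ρgh.
ρ = 0.632 kg/m³; h = 9240 in = 234.7 m; g = 9.810 m/s².
P = 1455 Pa

1460 Pa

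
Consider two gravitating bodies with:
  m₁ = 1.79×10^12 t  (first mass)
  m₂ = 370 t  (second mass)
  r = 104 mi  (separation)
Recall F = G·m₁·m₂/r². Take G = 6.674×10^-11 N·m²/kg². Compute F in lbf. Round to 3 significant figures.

F is given directly by: F = Gm₁m₂/r².
m₁ = 1.79×10^12 t = 1.790×10^15 kg; m₂ = 370 t = 3.700×10^5 kg; r = 104 mi = 1.674×10^5 m; G = 6.674×10^-11 N·m²/kg².
F = 1.578 N  (the unit combination reduces to kg·m/s² = N)
1.578 N × (1 lbf / 4.448 N) = 0.3547 lbf

0.355 lbf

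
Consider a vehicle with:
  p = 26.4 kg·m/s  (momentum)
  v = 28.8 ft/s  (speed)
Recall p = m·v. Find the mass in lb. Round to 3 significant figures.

6.63 lb

Rearranging: m = p/v.
p = 26.4 kg·m/s; v = 28.8 ft/s = 8.778 m/s.
m = 3.007 kg
3.007 kg × (1 lb / 0.4536 kg) = 6.630 lb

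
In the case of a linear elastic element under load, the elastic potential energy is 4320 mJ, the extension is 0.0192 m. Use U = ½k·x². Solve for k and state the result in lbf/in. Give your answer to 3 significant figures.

134 lbf/in

Solving U = ½k·x² for k: k = 2U/x².
U = 4320 mJ = 4.320 J; x = 0.0192 m.
k = 23438 N/m
23438 N/m × (1 lbf/in / 175.1 N/m) = 133.8 lbf/in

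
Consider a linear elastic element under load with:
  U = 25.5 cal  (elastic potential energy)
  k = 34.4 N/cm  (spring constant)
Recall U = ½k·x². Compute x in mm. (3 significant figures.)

Rearranging U = ½k·x² for x: x = √(2U/k).
U = 25.5 cal = 106.7 J; k = 34.4 N/cm = 3440 N/m.
x = 0.2491 m
0.2491 m × (1 mm / 0.001000 m) = 249.1 mm

249 mm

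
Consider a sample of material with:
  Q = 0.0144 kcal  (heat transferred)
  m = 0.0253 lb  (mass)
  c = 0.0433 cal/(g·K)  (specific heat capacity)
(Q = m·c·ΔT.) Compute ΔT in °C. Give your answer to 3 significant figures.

29.0 °C

Rearranging: ΔT = Q/(m·c).
Q = 0.0144 kcal = 60.25 J; m = 0.0253 lb = 0.01148 kg; c = 0.0433 cal/(g·K) = 181.2 J/(kg·K).
ΔT = 28.98 K
Since 1 °C = 1 K, 28.98 °C.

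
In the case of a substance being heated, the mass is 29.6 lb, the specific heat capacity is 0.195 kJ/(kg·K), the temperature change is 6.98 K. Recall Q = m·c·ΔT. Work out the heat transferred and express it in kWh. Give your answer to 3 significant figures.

Q is given directly by: Q = mcΔT.
m = 29.6 lb = 13.43 kg; c = 0.195 kJ/(kg·K) = 195.0 J/(kg·K); ΔT = 6.98 K.
Q = 18275 J  (the unit combination reduces to kg·m²/s² = J)
18275 J × (1 kWh / 3.600×10^6 J) = 0.005076 kWh

0.00508 kWh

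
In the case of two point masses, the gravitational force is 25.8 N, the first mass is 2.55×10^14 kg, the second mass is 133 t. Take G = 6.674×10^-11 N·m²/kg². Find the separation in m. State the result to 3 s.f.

Rearranging F = G·m₁·m₂/r² for r: r = √(G·m₁m₂/F).
F = 25.8 N; m₁ = 2.55×10^14 kg; m₂ = 133 t = 1.330×10^5 kg; G = 6.674×10^-11 N·m²/kg².
r = 9367 m

9370 m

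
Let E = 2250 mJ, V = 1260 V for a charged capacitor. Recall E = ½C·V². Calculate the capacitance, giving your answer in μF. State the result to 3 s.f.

2.83 μF

Rearranging: C = 2E/V².
E = 2250 mJ = 2.250 J; V = 1260 V.
C = 2.834×10^-6 F
2.834×10^-6 F × (1 μF / 1.000×10^-6 F) = 2.834 μF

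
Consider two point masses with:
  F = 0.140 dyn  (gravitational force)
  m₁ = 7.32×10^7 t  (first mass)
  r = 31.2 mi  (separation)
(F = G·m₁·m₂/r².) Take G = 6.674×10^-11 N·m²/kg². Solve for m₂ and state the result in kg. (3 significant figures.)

From Newton's law of gravitation: m₂ = F·r²/(G·m₁).
F = 0.140 dyn = 1.400×10^-6 N; m₁ = 7.32×10^7 t = 7.320×10^10 kg; r = 31.2 mi = 50212 m; G = 6.674×10^-11 N·m²/kg².
m₂ = 722.5 kg

722 kg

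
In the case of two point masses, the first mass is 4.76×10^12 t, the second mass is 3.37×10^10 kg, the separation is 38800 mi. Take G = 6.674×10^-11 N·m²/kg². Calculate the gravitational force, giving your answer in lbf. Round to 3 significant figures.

0.617 lbf

From Newton's law of gravitation: F = Gm₁m₂/r².
m₁ = 4.76×10^12 t = 4.760×10^15 kg; m₂ = 3.37×10^10 kg; r = 38800 mi = 6.244×10^7 m; G = 6.674×10^-11 N·m²/kg².
F = 2.746 N
2.746 N × (1 lbf / 4.448 N) = 0.6173 lbf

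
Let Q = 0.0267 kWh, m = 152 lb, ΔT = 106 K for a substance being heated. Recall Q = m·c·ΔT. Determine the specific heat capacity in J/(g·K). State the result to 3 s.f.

Solving Q = m·c·ΔT for c: c = Q/(m·ΔT).
Q = 0.0267 kWh = 96120 J; m = 152 lb = 68.95 kg; ΔT = 106 K.
c = 13.15 J/(kg·K)
13.15 J/(kg·K) × (1 J/(g·K) / 1000 J/(kg·K)) = 0.01315 J/(g·K)

0.0132 J/(g·K)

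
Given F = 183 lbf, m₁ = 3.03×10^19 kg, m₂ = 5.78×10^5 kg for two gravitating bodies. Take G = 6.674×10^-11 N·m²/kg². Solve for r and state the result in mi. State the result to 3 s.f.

745 mi

From Newton's law of gravitation: r = √(G·m₁m₂/F).
F = 183 lbf = 814.0 N; m₁ = 3.03×10^19 kg; m₂ = 5.78×10^5 kg; G = 6.674×10^-11 N·m²/kg².
r = 1.198×10^6 m
1.198×10^6 m × (1 mi / 1609 m) = 744.6 mi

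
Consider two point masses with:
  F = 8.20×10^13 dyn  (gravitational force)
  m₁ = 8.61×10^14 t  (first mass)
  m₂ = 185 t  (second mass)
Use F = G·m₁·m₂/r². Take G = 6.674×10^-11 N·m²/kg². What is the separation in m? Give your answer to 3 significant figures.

114 m

From Newton's law of gravitation: r = √(G·m₁m₂/F).
F = 8.20×10^13 dyn = 8.200×10^8 N; m₁ = 8.61×10^14 t = 8.610×10^17 kg; m₂ = 185 t = 1.850×10^5 kg; G = 6.674×10^-11 N·m²/kg².
r = 113.9 m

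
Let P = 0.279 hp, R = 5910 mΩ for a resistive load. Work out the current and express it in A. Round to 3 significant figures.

5.93 A

Rearranging: I = √(P/R).
P = 0.279 hp = 208.1 W; R = 5910 mΩ = 5.910 Ω.
I = 5.933 A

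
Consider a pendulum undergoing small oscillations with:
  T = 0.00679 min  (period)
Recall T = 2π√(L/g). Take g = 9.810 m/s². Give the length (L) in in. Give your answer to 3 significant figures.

1.62 in

Rearranging T = 2π√(L/g) for L: L = g·(T/2π)².
T = 0.00679 min = 0.4074 s; g = 9.810 m/s².
L = 0.04124 m
0.04124 m × (1 in / 0.02540 m) = 1.624 in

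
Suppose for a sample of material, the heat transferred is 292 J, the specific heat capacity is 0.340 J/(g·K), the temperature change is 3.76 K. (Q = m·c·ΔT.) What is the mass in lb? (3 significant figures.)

0.504 lb

Rearranging Q = m·c·ΔT for m: m = Q/(c·ΔT).
Q = 292 J; c = 0.340 J/(g·K) = 340.0 J/(kg·K); ΔT = 3.76 K.
m = 0.2284 kg
0.2284 kg × (1 lb / 0.4536 kg) = 0.5036 lb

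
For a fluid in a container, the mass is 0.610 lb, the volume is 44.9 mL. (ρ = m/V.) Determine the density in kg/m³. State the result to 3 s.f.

Directly: ρ = m/V.
m = 0.610 lb = 0.2767 kg; V = 44.9 mL = 4.490×10^-5 m³.
ρ = 6162 kg/m³

6160 kg/m³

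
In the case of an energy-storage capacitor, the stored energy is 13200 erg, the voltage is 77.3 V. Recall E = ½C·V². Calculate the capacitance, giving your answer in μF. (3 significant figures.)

Solving E = ½C·V² for C: C = 2E/V².
E = 13200 erg = 0.001320 J; V = 77.3 V.
C = 4.418×10^-7 F
4.418×10^-7 F × (1 μF / 1.000×10^-6 F) = 0.4418 μF

0.442 μF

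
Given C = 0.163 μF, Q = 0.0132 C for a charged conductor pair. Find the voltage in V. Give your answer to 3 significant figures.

81000 V

Rearranging C = Q/V for V: V = Q/C.
C = 0.163 μF = 1.630×10^-7 F; Q = 0.0132 C.
V = 80982 V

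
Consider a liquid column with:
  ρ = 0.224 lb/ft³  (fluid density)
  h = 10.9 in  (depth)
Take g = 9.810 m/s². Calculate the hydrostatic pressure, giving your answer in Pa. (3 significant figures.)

9.75 Pa

P is given directly by: P = ρgh.
ρ = 0.224 lb/ft³ = 3.588 kg/m³; h = 10.9 in = 0.2769 m; g = 9.810 m/s².
P = 9.745 Pa  (the unit combination reduces to kg/(m·s²) = Pa)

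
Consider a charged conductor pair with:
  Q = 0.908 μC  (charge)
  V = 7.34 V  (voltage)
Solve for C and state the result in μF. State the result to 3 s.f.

Directly: C = Q/V.
Q = 0.908 μC = 9.080×10^-7 C; V = 7.34 V.
C = 1.237×10^-7 F
1.237×10^-7 F × (1 μF / 1.000×10^-6 F) = 0.1237 μF

0.124 μF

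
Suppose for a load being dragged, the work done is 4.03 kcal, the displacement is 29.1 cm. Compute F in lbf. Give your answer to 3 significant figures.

Solving W = F·d for F: F = W/d.
W = 4.03 kcal = 16862 J; d = 29.1 cm = 0.2910 m.
F = 57943 N
57943 N × (1 lbf / 4.448 N) = 13026 lbf

13000 lbf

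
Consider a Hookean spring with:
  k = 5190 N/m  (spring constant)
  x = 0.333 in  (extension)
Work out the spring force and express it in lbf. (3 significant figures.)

9.87 lbf

From Hooke's law: F = kx.
k = 5190 N/m; x = 0.333 in = 0.008458 m.
F = 43.90 N  (the unit combination reduces to kg·m/s² = N)
43.90 N × (1 lbf / 4.448 N) = 9.869 lbf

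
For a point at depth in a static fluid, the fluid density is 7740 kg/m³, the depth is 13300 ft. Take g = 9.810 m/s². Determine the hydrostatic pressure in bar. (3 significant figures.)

3080 bar

P is given directly by: P = ρgh.
ρ = 7740 kg/m³; h = 13300 ft = 4054 m; g = 9.810 m/s².
P = 3.078×10^8 Pa
3.078×10^8 Pa × (1 bar / 1.000×10^5 Pa) = 3078 bar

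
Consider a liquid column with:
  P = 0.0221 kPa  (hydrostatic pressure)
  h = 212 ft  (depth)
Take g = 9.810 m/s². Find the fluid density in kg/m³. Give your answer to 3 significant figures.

Solving P = ρ·g·h for ρ: ρ = P/(g·h).
P = 0.0221 kPa = 22.10 Pa; h = 212 ft = 64.62 m; g = 9.810 m/s².
ρ = 0.03486 kg/m³

0.0349 kg/m³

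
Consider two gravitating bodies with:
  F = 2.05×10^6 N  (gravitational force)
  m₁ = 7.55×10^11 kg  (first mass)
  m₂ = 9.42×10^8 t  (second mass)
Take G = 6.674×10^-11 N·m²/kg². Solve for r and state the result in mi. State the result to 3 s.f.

From Newton's law of gravitation: r = √(G·m₁m₂/F).
F = 2.05×10^6 N; m₁ = 7.55×10^11 kg; m₂ = 9.42×10^8 t = 9.420×10^11 kg; G = 6.674×10^-11 N·m²/kg².
r = 4812 m
4812 m × (1 mi / 1609 m) = 2.990 mi

2.99 mi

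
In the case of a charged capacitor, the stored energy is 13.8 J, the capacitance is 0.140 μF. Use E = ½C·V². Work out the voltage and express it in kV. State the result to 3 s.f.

14.0 kV

Solving E = ½C·V² for V: V = √(2E/C).
E = 13.8 J; C = 0.140 μF = 1.400×10^-7 F.
V = 14041 V  (the unit combination reduces to kg·m²/(A·s³) = V)
14041 V × (1 kV / 1000 V) = 14.04 kV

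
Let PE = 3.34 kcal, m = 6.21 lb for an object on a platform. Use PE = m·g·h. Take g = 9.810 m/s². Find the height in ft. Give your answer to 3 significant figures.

1660 ft

Rearranging PE = m·g·h for h: h = PE/(m·g).
PE = 3.34 kcal = 13975 J; m = 6.21 lb = 2.817 kg; g = 9.810 m/s².
h = 505.7 m
505.7 m × (1 ft / 0.3048 m) = 1659 ft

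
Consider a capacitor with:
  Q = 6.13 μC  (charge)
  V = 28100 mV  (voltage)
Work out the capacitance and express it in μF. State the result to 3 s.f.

0.218 μF

C is given directly by: C = Q/V.
Q = 6.13 μC = 6.130×10^-6 C; V = 28100 mV = 28.10 V.
C = 2.181×10^-7 F
2.181×10^-7 F × (1 μF / 1.000×10^-6 F) = 0.2181 μF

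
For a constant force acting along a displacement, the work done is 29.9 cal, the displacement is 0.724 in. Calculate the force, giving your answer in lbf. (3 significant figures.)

Rearranging: F = W/d.
W = 29.9 cal = 125.1 J; d = 0.724 in = 0.01839 m.
F = 6803 N
6803 N × (1 lbf / 4.448 N) = 1529 lbf

1530 lbf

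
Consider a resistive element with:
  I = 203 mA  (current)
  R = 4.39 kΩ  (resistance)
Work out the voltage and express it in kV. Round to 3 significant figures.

0.891 kV

From Ohm's law: V = IR.
I = 203 mA = 0.2030 A; R = 4.39 kΩ = 4390 Ω.
V = 891.2 V
891.2 V × (1 kV / 1000 V) = 0.8912 kV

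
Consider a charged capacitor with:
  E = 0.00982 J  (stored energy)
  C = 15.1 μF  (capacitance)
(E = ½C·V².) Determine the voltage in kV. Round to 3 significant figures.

Solving E = ½C·V² for V: V = √(2E/C).
E = 0.00982 J; C = 15.1 μF = 1.510×10^-5 F.
V = 36.06 V  (the unit combination reduces to kg·m²/(A·s³) = V)
36.06 V × (1 kV / 1000 V) = 0.03606 kV

0.0361 kV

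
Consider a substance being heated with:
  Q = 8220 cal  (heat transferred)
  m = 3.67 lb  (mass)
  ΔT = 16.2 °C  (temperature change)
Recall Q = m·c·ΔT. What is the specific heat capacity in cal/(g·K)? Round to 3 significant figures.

0.305 cal/(g·K)

Rearranging Q = m·c·ΔT for c: c = Q/(m·ΔT).
Q = 8220 cal = 34392 J; m = 3.67 lb = 1.665 kg; ΔT = 16.2 °C = 16.20 K.
c = 1275 J/(kg·K)
1275 J/(kg·K) × (1 cal/(g·K) / 4184 J/(kg·K)) = 0.3048 cal/(g·K)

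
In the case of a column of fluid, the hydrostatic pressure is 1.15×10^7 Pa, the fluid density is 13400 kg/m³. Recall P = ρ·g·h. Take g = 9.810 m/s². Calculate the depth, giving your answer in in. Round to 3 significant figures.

3440 in

Rearranging: h = P/(ρ·g).
P = 1.15×10^7 Pa; ρ = 13400 kg/m³; g = 9.810 m/s².
h = 87.48 m
87.48 m × (1 in / 0.02540 m) = 3444 in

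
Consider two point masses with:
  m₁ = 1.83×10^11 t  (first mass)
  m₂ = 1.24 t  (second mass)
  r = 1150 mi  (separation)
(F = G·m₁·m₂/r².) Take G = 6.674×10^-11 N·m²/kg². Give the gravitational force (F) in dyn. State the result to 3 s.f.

0.442 dyn

From Newton's law of gravitation: F = Gm₁m₂/r².
m₁ = 1.83×10^11 t = 1.830×10^14 kg; m₂ = 1.24 t = 1240 kg; r = 1150 mi = 1.851×10^6 m; G = 6.674×10^-11 N·m²/kg².
F = 4.421×10^-6 N
4.421×10^-6 N × (1 dyn / 1.000×10^-5 N) = 0.4421 dyn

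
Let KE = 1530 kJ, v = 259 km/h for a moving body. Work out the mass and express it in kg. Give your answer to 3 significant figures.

Rearranging KE = ½mv² for m: m = 2·KE/v².
KE = 1530 kJ = 1.530×10^6 J; v = 259 km/h = 71.94 m/s.
m = 591.2 kg

591 kg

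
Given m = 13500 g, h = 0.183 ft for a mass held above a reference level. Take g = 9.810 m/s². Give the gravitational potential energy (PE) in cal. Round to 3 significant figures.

1.77 cal

PE is given directly by: PE = mgh.
m = 13500 g = 13.50 kg; h = 0.183 ft = 0.05578 m; g = 9.810 m/s².
PE = 7.387 J
7.387 J × (1 cal / 4.184 J) = 1.766 cal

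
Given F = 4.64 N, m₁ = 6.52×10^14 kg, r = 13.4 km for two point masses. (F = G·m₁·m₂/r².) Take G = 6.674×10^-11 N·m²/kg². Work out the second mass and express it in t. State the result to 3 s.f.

19.1 t

From Newton's law of gravitation: m₂ = F·r²/(G·m₁).
F = 4.64 N; m₁ = 6.52×10^14 kg; r = 13.4 km = 13400 m; G = 6.674×10^-11 N·m²/kg².
m₂ = 19147 kg
19147 kg × (1 t / 1000 kg) = 19.15 t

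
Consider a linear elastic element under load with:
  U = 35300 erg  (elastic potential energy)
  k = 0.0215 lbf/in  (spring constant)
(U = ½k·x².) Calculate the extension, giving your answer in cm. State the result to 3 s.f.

Solving U = ½k·x² for x: x = √(2U/k).
U = 35300 erg = 0.003530 J; k = 0.0215 lbf/in = 3.765 N/m.
x = 0.04330 m
0.04330 m × (1 cm / 0.01000 m) = 4.330 cm

4.33 cm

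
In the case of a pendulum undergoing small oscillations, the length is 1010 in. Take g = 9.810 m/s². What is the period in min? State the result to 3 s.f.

Directly: T = 2π√(L/g).
L = 1010 in = 25.65 m; g = 9.810 m/s².
T = 10.16 s
10.16 s × (1 min / 60.00 s) = 0.1693 min

0.169 min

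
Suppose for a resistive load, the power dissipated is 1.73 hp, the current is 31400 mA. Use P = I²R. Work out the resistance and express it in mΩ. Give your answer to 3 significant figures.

Solving P = I²R for R: R = P/I².
P = 1.73 hp = 1290 W; I = 31400 mA = 31.40 A.
R = 1.308 Ω
1.308 Ω × (1 mΩ / 0.001000 Ω) = 1308 mΩ

1310 mΩ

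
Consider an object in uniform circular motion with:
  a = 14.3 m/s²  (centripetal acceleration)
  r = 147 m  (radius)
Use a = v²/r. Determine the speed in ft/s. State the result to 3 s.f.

150 ft/s

Rearranging: v = √(a·r).
a = 14.3 m/s²; r = 147 m.
v = 45.85 m/s
45.85 m/s × (1 ft/s / 0.3048 m/s) = 150.4 ft/s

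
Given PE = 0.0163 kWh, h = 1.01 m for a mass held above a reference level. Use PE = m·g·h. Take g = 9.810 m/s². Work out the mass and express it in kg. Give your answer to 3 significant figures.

Solving PE = m·g·h for m: m = PE/(g·h).
PE = 0.0163 kWh = 58680 J; h = 1.01 m; g = 9.810 m/s².
m = 5922 kg

5920 kg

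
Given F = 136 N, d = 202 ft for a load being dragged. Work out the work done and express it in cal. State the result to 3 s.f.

2000 cal

W is given directly by: W = F·d.
F = 136 N; d = 202 ft = 61.57 m.
W = 8373 J
8373 J × (1 cal / 4.184 J) = 2001 cal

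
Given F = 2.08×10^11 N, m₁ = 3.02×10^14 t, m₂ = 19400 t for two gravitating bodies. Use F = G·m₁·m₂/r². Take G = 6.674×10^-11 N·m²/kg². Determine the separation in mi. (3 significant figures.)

Rearranging: r = √(G·m₁m₂/F).
F = 2.08×10^11 N; m₁ = 3.02×10^14 t = 3.020×10^17 kg; m₂ = 19400 t = 1.940×10^7 kg; G = 6.674×10^-11 N·m²/kg².
r = 43.36 m
43.36 m × (1 mi / 1609 m) = 0.02694 mi

0.0269 mi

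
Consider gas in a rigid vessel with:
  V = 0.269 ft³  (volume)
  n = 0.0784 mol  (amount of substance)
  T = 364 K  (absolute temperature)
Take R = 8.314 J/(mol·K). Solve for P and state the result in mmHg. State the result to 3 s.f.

234 mmHg

P is given directly by: P = nRT/V.
V = 0.269 ft³ = 0.007617 m³; n = 0.0784 mol; T = 364 K; R = 8.314 J/(mol·K).
P = 31148 Pa  (the unit combination reduces to kg/(m·s²) = Pa)
31148 Pa × (1 mmHg / 133.3 Pa) = 233.6 mmHg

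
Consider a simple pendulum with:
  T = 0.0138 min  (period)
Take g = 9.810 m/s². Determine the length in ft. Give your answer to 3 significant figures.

Solving T = 2π√(L/g) for L: L = g·(T/2π)².
T = 0.0138 min = 0.8280 s; g = 9.810 m/s².
L = 0.1704 m
0.1704 m × (1 ft / 0.3048 m) = 0.5589 ft

0.559 ft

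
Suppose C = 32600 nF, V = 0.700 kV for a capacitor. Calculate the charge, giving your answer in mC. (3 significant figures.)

22.8 mC

Solving C = Q/V for Q: Q = CV.
C = 32600 nF = 3.260×10^-5 F; V = 0.700 kV = 700.0 V.
Q = 0.02282 C  (the unit combination reduces to A·s = C)
0.02282 C × (1 mC / 0.001000 C) = 22.82 mC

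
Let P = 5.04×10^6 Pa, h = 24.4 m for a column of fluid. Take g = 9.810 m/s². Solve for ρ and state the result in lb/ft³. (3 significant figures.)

1310 lb/ft³

Rearranging: ρ = P/(g·h).
P = 5.04×10^6 Pa; h = 24.4 m; g = 9.810 m/s².
ρ = 21056 kg/m³
21056 kg/m³ × (1 lb/ft³ / 16.02 kg/m³) = 1314 lb/ft³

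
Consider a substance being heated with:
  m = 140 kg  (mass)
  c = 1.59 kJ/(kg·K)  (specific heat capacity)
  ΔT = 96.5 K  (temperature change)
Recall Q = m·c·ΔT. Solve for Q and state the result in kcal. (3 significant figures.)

5130 kcal

Directly: Q = mcΔT.
m = 140 kg; c = 1.59 kJ/(kg·K) = 1590 J/(kg·K); ΔT = 96.5 K.
Q = 2.148×10^7 J
2.148×10^7 J × (1 kcal / 4184 J) = 5134 kcal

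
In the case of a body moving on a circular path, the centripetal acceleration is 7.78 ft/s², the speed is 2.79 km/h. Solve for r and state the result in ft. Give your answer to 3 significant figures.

Solving a = v²/r for r: r = v²/a.
a = 7.78 ft/s² = 2.371 m/s²; v = 2.79 km/h = 0.7750 m/s.
r = 0.2533 m
0.2533 m × (1 ft / 0.3048 m) = 0.8310 ft

0.831 ft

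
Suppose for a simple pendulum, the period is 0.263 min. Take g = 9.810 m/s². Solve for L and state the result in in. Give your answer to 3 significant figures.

Rearranging T = 2π√(L/g) for L: L = g·(T/2π)².
T = 0.263 min = 15.78 s; g = 9.810 m/s².
L = 61.88 m
61.88 m × (1 in / 0.02540 m) = 2436 in

2440 in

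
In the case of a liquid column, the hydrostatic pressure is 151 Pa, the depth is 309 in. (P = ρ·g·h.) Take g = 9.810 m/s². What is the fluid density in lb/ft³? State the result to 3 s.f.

0.122 lb/ft³

Rearranging P = ρ·g·h for ρ: ρ = P/(g·h).
P = 151 Pa; h = 309 in = 7.849 m; g = 9.810 m/s².
ρ = 1.961 kg/m³
1.961 kg/m³ × (1 lb/ft³ / 16.02 kg/m³) = 0.1224 lb/ft³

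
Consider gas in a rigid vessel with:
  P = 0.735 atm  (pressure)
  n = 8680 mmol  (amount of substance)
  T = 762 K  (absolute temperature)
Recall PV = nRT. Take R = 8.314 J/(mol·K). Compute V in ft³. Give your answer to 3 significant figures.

Solving PV = nRT for V: V = nRT/P.
P = 0.735 atm = 74474 Pa; n = 8680 mmol = 8.680 mol; T = 762 K; R = 8.314 J/(mol·K).
V = 0.7384 m³
0.7384 m³ × (1 ft³ / 0.02832 m³) = 26.08 ft³

26.1 ft³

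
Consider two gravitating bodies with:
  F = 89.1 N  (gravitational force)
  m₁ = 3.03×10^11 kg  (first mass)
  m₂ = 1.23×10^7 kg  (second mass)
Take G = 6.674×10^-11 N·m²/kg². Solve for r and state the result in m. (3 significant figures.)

From Newton's law of gravitation: r = √(G·m₁m₂/F).
F = 89.1 N; m₁ = 3.03×10^11 kg; m₂ = 1.23×10^7 kg; G = 6.674×10^-11 N·m²/kg².
r = 1671 m

1670 m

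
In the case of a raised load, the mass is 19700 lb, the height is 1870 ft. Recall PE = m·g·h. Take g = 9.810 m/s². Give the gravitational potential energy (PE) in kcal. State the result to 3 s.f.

11900 kcal

Directly: PE = mgh.
m = 19700 lb = 8936 kg; h = 1870 ft = 570.0 m; g = 9.810 m/s².
PE = 4.996×10^7 J
4.996×10^7 J × (1 kcal / 4184 J) = 11942 kcal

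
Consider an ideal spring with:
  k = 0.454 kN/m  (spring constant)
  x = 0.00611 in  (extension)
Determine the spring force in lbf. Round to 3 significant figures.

0.0158 lbf

From Hooke's law: F = kx.
k = 0.454 kN/m = 454.0 N/m; x = 0.00611 in = 1.552×10^-4 m.
F = 0.07046 N
0.07046 N × (1 lbf / 4.448 N) = 0.01584 lbf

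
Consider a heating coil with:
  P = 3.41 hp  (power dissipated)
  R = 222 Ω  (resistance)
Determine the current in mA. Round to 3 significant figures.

3380 mA

Solving P = I²R for I: I = √(P/R).
P = 3.41 hp = 2543 W; R = 222 Ω.
I = 3.384 A
3.384 A × (1 mA / 0.001000 A) = 3384 mA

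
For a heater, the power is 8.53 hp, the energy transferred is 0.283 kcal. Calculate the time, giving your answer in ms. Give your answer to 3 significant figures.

186 ms

Solving P = W/t for t: t = W/P.
P = 8.53 hp = 6361 W; W = 0.283 kcal = 1184 J.
t = 0.1862 s
0.1862 s × (1 ms / 0.001000 s) = 186.2 ms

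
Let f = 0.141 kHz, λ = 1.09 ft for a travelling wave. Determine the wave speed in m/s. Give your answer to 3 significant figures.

Directly: v = fλ.
f = 0.141 kHz = 141.0 Hz; λ = 1.09 ft = 0.3322 m.
v = 46.84 m/s

46.8 m/s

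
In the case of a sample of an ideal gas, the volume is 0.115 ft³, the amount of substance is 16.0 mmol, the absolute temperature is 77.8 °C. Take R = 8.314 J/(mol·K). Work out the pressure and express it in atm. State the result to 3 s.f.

From the ideal-gas law: P = nRT/V.
V = 0.115 ft³ = 0.003256 m³; n = 16.0 mmol = 0.01600 mol; T = 77.8 °C = 350.9 K; R = 8.314 J/(mol·K).
P = 14336 Pa
14336 Pa × (1 atm / 1.013×10^5 Pa) = 0.1415 atm

0.141 atm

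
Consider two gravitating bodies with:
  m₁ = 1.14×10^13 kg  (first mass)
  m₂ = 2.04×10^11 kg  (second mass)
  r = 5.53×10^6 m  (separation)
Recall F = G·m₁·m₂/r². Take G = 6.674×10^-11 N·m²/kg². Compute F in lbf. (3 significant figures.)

F is given directly by: F = Gm₁m₂/r².
m₁ = 1.14×10^13 kg; m₂ = 2.04×10^11 kg; r = 5.53×10^6 m; G = 6.674×10^-11 N·m²/kg².
F = 5.075 N
5.075 N × (1 lbf / 4.448 N) = 1.141 lbf

1.14 lbf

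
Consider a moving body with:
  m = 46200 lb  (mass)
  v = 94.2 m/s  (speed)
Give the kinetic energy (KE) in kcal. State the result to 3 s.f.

22200 kcal

Directly: KE = ½mv².
m = 46200 lb = 20956 kg; v = 94.2 m/s.
KE = 9.298×10^7 J
9.298×10^7 J × (1 kcal / 4184 J) = 22222 kcal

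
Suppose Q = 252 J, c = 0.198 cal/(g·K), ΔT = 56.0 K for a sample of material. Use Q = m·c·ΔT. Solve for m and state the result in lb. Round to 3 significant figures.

0.0120 lb

Rearranging: m = Q/(c·ΔT).
Q = 252 J; c = 0.198 cal/(g·K) = 828.4 J/(kg·K); ΔT = 56.0 K.
m = 0.005432 kg
0.005432 kg × (1 lb / 0.4536 kg) = 0.01198 lb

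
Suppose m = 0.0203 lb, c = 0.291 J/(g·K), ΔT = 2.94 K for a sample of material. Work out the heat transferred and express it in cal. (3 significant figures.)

Q is given directly by: Q = mcΔT.
m = 0.0203 lb = 0.009208 kg; c = 0.291 J/(g·K) = 291.0 J/(kg·K); ΔT = 2.94 K.
Q = 7.878 J  (the unit combination reduces to kg·m²/s² = J)
7.878 J × (1 cal / 4.184 J) = 1.883 cal

1.88 cal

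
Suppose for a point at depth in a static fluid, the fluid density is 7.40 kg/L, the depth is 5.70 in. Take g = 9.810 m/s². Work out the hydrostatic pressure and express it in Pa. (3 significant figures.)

Directly: P = ρgh.
ρ = 7.40 kg/L = 7400 kg/m³; h = 5.70 in = 0.1448 m; g = 9.810 m/s².
P = 10510 Pa  (the unit combination reduces to kg/(m·s²) = Pa)

10500 Pa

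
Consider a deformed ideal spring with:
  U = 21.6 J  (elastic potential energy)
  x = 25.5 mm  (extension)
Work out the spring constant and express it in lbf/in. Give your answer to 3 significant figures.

379 lbf/in

Rearranging U = ½k·x² for k: k = 2U/x².
U = 21.6 J; x = 25.5 mm = 0.02550 m.
k = 66436 N/m
66436 N/m × (1 lbf/in / 175.1 N/m) = 379.4 lbf/in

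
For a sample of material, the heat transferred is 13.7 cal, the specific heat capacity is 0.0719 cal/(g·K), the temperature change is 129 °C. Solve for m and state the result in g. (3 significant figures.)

1.48 g

Rearranging: m = Q/(c·ΔT).
Q = 13.7 cal = 57.32 J; c = 0.0719 cal/(g·K) = 300.8 J/(kg·K); ΔT = 129 °C = 129.0 K.
m = 0.001477 kg
0.001477 kg × (1 g / 0.001000 kg) = 1.477 g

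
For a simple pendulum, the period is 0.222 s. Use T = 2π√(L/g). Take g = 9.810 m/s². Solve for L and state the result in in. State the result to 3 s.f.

0.482 in

Rearranging T = 2π√(L/g) for L: L = g·(T/2π)².
T = 0.222 s; g = 9.810 m/s².
L = 0.01225 m
0.01225 m × (1 in / 0.02540 m) = 0.4821 in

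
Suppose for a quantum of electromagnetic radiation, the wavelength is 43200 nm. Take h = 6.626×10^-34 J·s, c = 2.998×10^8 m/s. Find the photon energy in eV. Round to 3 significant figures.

Directly: E = hc/λ.
λ = 43200 nm = 4.320×10^-5 m; h = 6.626×10^-34 J·s; c = 2.998×10^8 m/s.
E = 4.598×10^-21 J
4.598×10^-21 J × (1 eV / 1.602×10^-19 J) = 0.02870 eV

0.0287 eV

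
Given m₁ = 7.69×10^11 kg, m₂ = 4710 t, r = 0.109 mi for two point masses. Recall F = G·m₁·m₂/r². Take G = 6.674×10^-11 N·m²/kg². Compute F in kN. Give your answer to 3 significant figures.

7.86 kN

Directly: F = Gm₁m₂/r².
m₁ = 7.69×10^11 kg; m₂ = 4710 t = 4.710×10^6 kg; r = 0.109 mi = 175.4 m; G = 6.674×10^-11 N·m²/kg².
F = 7856 N  (the unit combination reduces to kg·m/s² = N)
7856 N × (1 kN / 1000 N) = 7.856 kN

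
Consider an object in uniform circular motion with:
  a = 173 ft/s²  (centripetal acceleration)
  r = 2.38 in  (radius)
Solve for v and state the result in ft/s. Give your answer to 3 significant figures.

Rearranging a = v²/r for v: v = √(a·r).
a = 173 ft/s² = 52.73 m/s²; r = 2.38 in = 0.06045 m.
v = 1.785 m/s
1.785 m/s × (1 ft/s / 0.3048 m/s) = 5.858 ft/s

5.86 ft/s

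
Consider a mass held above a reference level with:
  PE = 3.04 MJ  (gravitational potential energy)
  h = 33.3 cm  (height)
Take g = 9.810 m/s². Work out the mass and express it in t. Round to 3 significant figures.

931 t

Rearranging: m = PE/(g·h).
PE = 3.04 MJ = 3.040×10^6 J; h = 33.3 cm = 0.3330 m; g = 9.810 m/s².
m = 9.306×10^5 kg
9.306×10^5 kg × (1 t / 1000 kg) = 930.6 t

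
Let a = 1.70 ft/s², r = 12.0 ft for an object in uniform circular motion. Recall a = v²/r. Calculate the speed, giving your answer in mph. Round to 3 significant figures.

Rearranging a = v²/r for v: v = √(a·r).
a = 1.70 ft/s² = 0.5182 m/s²; r = 12.0 ft = 3.658 m.
v = 1.377 m/s
1.377 m/s × (1 mph / 0.4470 m/s) = 3.080 mph

3.08 mph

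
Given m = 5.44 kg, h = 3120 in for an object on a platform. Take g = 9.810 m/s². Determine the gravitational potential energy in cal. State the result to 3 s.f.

PE is given directly by: PE = mgh.
m = 5.44 kg; h = 3120 in = 79.25 m; g = 9.810 m/s².
PE = 4229 J  (the unit combination reduces to kg·m²/s² = J)
4229 J × (1 cal / 4.184 J) = 1011 cal

1010 cal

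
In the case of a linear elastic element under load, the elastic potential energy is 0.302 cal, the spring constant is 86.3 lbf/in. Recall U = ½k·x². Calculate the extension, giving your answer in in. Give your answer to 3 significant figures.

Rearranging: x = √(2U/k).
U = 0.302 cal = 1.264 J; k = 86.3 lbf/in = 15113 N/m.
x = 0.01293 m
0.01293 m × (1 in / 0.02540 m) = 0.5091 in

0.509 in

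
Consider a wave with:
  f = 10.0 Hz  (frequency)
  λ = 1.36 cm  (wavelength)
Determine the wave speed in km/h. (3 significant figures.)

0.490 km/h

v is given directly by: v = fλ.
f = 10.0 Hz; λ = 1.36 cm = 0.01360 m.
v = 0.1360 m/s
0.1360 m/s × (1 km/h / 0.2778 m/s) = 0.4896 km/h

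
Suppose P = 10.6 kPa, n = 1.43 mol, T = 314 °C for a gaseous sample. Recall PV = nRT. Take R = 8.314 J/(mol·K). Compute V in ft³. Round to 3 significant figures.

Rearranging PV = nRT for V: V = nRT/P.
P = 10.6 kPa = 10600 Pa; n = 1.43 mol; T = 314 °C = 587.1 K; R = 8.314 J/(mol·K).
V = 0.6586 m³
0.6586 m³ × (1 ft³ / 0.02832 m³) = 23.26 ft³

23.3 ft³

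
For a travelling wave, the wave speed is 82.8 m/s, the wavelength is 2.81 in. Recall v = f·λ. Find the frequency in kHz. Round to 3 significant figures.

Solving v = f·λ for f: f = v/λ.
v = 82.8 m/s; λ = 2.81 in = 0.07137 m.
f = 1160 Hz
1160 Hz × (1 kHz / 1000 Hz) = 1.160 kHz

1.16 kHz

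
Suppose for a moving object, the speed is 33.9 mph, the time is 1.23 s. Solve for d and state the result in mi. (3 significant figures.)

Solving v = d/t for d: d = v·t.
v = 33.9 mph = 15.15 m/s; t = 1.23 s.
d = 18.64 m
18.64 m × (1 mi / 1609 m) = 0.01158 mi

0.0116 mi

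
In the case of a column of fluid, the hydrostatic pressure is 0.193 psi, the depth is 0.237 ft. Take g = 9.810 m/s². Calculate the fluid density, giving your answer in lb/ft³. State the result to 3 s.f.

Rearranging P = ρ·g·h for ρ: ρ = P/(g·h).
P = 0.193 psi = 1331 Pa; h = 0.237 ft = 0.07224 m; g = 9.810 m/s².
ρ = 1878 kg/m³
1878 kg/m³ × (1 lb/ft³ / 16.02 kg/m³) = 117.2 lb/ft³

117 lb/ft³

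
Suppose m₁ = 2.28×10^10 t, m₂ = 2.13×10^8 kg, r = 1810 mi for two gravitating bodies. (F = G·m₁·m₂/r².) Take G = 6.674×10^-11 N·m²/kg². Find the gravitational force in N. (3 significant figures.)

0.0382 N

Directly: F = Gm₁m₂/r².
m₁ = 2.28×10^10 t = 2.280×10^13 kg; m₂ = 2.13×10^8 kg; r = 1810 mi = 2.913×10^6 m; G = 6.674×10^-11 N·m²/kg².
F = 0.03820 N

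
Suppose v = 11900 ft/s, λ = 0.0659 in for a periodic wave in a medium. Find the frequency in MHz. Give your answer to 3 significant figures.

2.17 MHz

Solving v = f·λ for f: f = v/λ.
v = 11900 ft/s = 3627 m/s; λ = 0.0659 in = 0.001674 m.
f = 2.167×10^6 Hz
2.167×10^6 Hz × (1 MHz / 1.000×10^6 Hz) = 2.167 MHz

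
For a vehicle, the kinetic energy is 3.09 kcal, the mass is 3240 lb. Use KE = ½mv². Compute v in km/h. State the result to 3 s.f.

15.1 km/h

Rearranging: v = √(2·KE/m).
KE = 3.09 kcal = 12929 J; m = 3240 lb = 1470 kg.
v = 4.195 m/s
4.195 m/s × (1 km/h / 0.2778 m/s) = 15.10 km/h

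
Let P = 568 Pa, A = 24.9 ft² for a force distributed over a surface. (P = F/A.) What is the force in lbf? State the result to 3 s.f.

Solving P = F/A for F: F = P·A.
P = 568 Pa; A = 24.9 ft² = 2.313 m².
F = 1314 N  (the unit combination reduces to kg·m/s² = N)
1314 N × (1 lbf / 4.448 N) = 295.4 lbf

295 lbf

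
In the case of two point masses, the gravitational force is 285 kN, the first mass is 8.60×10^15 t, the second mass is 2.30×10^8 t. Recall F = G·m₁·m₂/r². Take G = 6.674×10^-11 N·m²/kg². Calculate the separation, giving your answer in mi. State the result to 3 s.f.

13400 mi

Rearranging F = G·m₁·m₂/r² for r: r = √(G·m₁m₂/F).
F = 285 kN = 2.850×10^5 N; m₁ = 8.60×10^15 t = 8.600×10^18 kg; m₂ = 2.30×10^8 t = 2.300×10^11 kg; G = 6.674×10^-11 N·m²/kg².
r = 2.152×10^7 m
2.152×10^7 m × (1 mi / 1609 m) = 13373 mi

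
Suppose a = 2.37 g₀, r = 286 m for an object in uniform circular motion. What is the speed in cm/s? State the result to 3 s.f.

8150 cm/s

Rearranging: v = √(a·r).
a = 2.37 g₀ = 23.24 m/s²; r = 286 m.
v = 81.53 m/s
81.53 m/s × (1 cm/s / 0.01000 m/s) = 8153 cm/s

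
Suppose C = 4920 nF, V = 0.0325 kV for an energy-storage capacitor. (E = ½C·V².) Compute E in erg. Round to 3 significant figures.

26000 erg

E is given directly by: E = ½CV².
C = 4920 nF = 4.920×10^-6 F; V = 0.0325 kV = 32.50 V.
E = 0.002598 J  (the unit combination reduces to kg·m²/s² = J)
0.002598 J × (1 erg / 1.000×10^-7 J) = 25984 erg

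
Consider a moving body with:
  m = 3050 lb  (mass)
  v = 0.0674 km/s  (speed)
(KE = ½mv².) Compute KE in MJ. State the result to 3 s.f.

KE is given directly by: KE = ½mv².
m = 3050 lb = 1383 kg; v = 0.0674 km/s = 67.40 m/s.
KE = 3.142×10^6 J
3.142×10^6 J × (1 MJ / 1.000×10^6 J) = 3.142 MJ

3.14 MJ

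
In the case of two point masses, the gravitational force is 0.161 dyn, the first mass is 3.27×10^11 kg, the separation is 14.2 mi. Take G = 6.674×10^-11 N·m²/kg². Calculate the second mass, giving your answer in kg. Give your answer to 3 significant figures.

38.5 kg

Rearranging F = G·m₁·m₂/r² for m₂: m₂ = F·r²/(G·m₁).
F = 0.161 dyn = 1.610×10^-6 N; m₁ = 3.27×10^11 kg; r = 14.2 mi = 22853 m; G = 6.674×10^-11 N·m²/kg².
m₂ = 38.53 kg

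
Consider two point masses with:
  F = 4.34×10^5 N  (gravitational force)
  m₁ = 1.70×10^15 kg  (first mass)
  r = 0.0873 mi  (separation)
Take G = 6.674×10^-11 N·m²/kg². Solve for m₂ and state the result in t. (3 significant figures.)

75.5 t

Solving F = G·m₁·m₂/r² for m₂: m₂ = F·r²/(G·m₁).
F = 4.34×10^5 N; m₁ = 1.70×10^15 kg; r = 0.0873 mi = 140.5 m; G = 6.674×10^-11 N·m²/kg².
m₂ = 75506 kg
75506 kg × (1 t / 1000 kg) = 75.51 t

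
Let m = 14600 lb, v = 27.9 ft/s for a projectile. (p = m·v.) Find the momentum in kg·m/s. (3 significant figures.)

56300 kg·m/s

Directly: p = mv.
m = 14600 lb = 6622 kg; v = 27.9 ft/s = 8.504 m/s.
p = 56317 kg·m/s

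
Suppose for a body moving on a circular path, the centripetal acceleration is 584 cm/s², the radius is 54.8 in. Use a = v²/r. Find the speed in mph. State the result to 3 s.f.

Rearranging a = v²/r for v: v = √(a·r).
a = 584 cm/s² = 5.840 m/s²; r = 54.8 in = 1.392 m.
v = 2.851 m/s
2.851 m/s × (1 mph / 0.4470 m/s) = 6.378 mph

6.38 mph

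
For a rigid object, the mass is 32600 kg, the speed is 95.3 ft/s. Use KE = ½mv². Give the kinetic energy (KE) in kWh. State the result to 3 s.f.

Directly: KE = ½mv².
m = 32600 kg; v = 95.3 ft/s = 29.05 m/s.
KE = 1.375×10^7 J  (the unit combination reduces to kg·m²/s² = J)
1.375×10^7 J × (1 kWh / 3.600×10^6 J) = 3.820 kWh

3.82 kWh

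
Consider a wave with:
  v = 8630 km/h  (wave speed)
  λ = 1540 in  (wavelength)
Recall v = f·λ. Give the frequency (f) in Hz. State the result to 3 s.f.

Rearranging: f = v/λ.
v = 8630 km/h = 2397 m/s; λ = 1540 in = 39.12 m.
f = 61.28 Hz

61.3 Hz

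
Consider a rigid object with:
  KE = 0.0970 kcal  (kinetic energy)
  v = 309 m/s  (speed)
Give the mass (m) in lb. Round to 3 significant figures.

0.0187 lb

Solving KE = ½mv² for m: m = 2·KE/v².
KE = 0.0970 kcal = 405.8 J; v = 309 m/s.
m = 0.008501 kg
0.008501 kg × (1 lb / 0.4536 kg) = 0.01874 lb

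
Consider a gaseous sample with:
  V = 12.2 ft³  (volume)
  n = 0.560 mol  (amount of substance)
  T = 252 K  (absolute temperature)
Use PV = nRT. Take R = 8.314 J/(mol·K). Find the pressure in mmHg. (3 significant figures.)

Directly: P = nRT/V.
V = 12.2 ft³ = 0.3455 m³; n = 0.560 mol; T = 252 K; R = 8.314 J/(mol·K).
P = 3396 Pa
3396 Pa × (1 mmHg / 133.3 Pa) = 25.47 mmHg

25.5 mmHg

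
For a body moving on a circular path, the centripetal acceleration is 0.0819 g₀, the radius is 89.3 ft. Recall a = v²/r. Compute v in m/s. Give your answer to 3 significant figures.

4.68 m/s

Rearranging: v = √(a·r).
a = 0.0819 g₀ = 0.8032 m/s²; r = 89.3 ft = 27.22 m.
v = 4.676 m/s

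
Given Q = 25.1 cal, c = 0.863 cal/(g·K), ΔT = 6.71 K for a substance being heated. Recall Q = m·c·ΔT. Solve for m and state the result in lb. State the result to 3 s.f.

Solving Q = m·c·ΔT for m: m = Q/(c·ΔT).
Q = 25.1 cal = 105.0 J; c = 0.863 cal/(g·K) = 3611 J/(kg·K); ΔT = 6.71 K.
m = 0.004335 kg
0.004335 kg × (1 lb / 0.4536 kg) = 0.009556 lb

0.00956 lb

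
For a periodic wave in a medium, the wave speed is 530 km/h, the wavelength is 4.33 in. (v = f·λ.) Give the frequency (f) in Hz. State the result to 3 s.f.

1340 Hz

Solving v = f·λ for f: f = v/λ.
v = 530 km/h = 147.2 m/s; λ = 4.33 in = 0.1100 m.
f = 1339 Hz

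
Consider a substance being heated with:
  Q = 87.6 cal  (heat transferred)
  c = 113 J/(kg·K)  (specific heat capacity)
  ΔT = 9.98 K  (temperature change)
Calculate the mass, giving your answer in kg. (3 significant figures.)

Rearranging: m = Q/(c·ΔT).
Q = 87.6 cal = 366.5 J; c = 113 J/(kg·K); ΔT = 9.98 K.
m = 0.3250 kg

0.325 kg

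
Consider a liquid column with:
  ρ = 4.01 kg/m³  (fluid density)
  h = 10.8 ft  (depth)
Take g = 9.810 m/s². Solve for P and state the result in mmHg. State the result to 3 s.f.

P is given directly by: P = ρgh.
ρ = 4.01 kg/m³; h = 10.8 ft = 3.292 m; g = 9.810 m/s².
P = 129.5 Pa  (the unit combination reduces to kg/(m·s²) = Pa)
129.5 Pa × (1 mmHg / 133.3 Pa) = 0.9713 mmHg

0.971 mmHg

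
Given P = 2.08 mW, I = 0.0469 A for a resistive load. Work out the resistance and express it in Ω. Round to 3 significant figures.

Rearranging: R = P/I².
P = 2.08 mW = 0.002080 W; I = 0.0469 A.
R = 0.9456 Ω

0.946 Ω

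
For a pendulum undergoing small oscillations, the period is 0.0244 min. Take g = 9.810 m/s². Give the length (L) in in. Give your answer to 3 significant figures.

Rearranging T = 2π√(L/g) for L: L = g·(T/2π)².
T = 0.0244 min = 1.464 s; g = 9.810 m/s².
L = 0.5326 m
0.5326 m × (1 in / 0.02540 m) = 20.97 in

21.0 in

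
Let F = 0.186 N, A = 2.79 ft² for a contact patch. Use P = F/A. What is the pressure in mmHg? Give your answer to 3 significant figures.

0.00538 mmHg

P is given directly by: P = F/A.
F = 0.186 N; A = 2.79 ft² = 0.2592 m².
P = 0.7176 Pa
0.7176 Pa × (1 mmHg / 133.3 Pa) = 0.005382 mmHg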